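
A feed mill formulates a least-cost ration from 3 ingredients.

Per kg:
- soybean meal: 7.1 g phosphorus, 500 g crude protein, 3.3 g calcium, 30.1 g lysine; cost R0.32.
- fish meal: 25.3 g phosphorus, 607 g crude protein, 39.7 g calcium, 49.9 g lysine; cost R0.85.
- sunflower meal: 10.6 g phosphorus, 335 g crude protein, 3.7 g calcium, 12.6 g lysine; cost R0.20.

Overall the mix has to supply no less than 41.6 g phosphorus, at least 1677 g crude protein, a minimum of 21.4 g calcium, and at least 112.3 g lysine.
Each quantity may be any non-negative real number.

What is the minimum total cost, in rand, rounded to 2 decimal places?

Let x1 = kg of soybean meal, x2 = kg of fish meal, x3 = kg of sunflower meal.
Minimise 0.32x1 + 0.85x2 + 0.2x3 subject to:
  7.1x1 + 25.3x2 + 10.6x3 ≥ 41.6   (phosphorus)
  500x1 + 607x2 + 335x3 ≥ 1677   (crude protein)
  3.3x1 + 39.7x2 + 3.7x3 ≥ 21.4   (calcium)
  30.1x1 + 49.9x2 + 12.6x3 ≥ 112.3   (lysine)
  x1, x2, x3 ≥ 0.
All 3 inputs are positive at the optimum. The phosphorus, calcium, lysine requirements are met with equality.
That vertex is x1 = 2.765, x2 = 0.1493, x3 = 1.716.
Cost = 0.32·2.765 + 0.85·0.1493 + 0.2·1.716 = 1.3549.

R1.35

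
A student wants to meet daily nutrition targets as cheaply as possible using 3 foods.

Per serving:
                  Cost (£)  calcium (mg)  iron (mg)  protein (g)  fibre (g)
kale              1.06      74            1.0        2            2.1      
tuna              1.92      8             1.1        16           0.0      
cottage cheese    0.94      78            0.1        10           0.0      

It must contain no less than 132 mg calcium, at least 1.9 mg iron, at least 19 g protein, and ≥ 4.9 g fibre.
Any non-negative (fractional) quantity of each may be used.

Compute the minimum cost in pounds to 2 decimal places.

£3.82

Let x1 = servings of kale, x2 = servings of tuna, x3 = servings of cottage cheese.
Minimize 1.06x1 + 1.92x2 + 0.94x3 s.t.:
  74x1 + 8x2 + 78x3 ≥ 132   (calcium)
  1x1 + 1.1x2 + 0.1x3 ≥ 1.9   (iron)
  2x1 + 16x2 + 10x3 ≥ 19   (protein)
  2.1x1 ≥ 4.9   (fibre)
  x1, x2, x3 ≥ 0.
At the optimum only kale, cottage cheese are positive (tuna = 0). Binding constraints: protein and fibre.
Solving gives x1 = 2.333, x3 = 1.433.
Objective = 1.06·2.333 + 0.94·1.433 = 3.8200.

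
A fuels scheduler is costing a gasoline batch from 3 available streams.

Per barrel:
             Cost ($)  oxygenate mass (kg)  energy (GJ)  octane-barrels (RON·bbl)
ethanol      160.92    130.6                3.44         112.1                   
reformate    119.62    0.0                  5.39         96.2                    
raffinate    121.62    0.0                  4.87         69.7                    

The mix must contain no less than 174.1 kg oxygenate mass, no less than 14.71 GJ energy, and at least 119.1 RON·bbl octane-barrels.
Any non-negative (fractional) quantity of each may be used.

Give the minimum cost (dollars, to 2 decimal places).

$439.21

Let x1 = barrels of ethanol, x2 = barrels of reformate, x3 = barrels of raffinate.
Minimize 160.92x1 + 119.62x2 + 121.62x3 with:
  130.6x1 ≥ 174.1   (oxygenate mass)
  3.44x1 + 5.39x2 + 4.87x3 ≥ 14.71   (energy)
  112.1x1 + 96.2x2 + 69.7x3 ≥ 119.1   (octane-barrels)
  x1, x2, x3 ≥ 0.
The cheapest feasible vertex uses only ethanol, reformate; raffinate is not used. There the oxygenate mass and energy constraints are tight.
Optimal quantities: ethanol = 1.33308 barrels, reformate = 1.87833 barrels.
Cost = 160.92·1.33308 + 119.62·1.87833 = 439.2051.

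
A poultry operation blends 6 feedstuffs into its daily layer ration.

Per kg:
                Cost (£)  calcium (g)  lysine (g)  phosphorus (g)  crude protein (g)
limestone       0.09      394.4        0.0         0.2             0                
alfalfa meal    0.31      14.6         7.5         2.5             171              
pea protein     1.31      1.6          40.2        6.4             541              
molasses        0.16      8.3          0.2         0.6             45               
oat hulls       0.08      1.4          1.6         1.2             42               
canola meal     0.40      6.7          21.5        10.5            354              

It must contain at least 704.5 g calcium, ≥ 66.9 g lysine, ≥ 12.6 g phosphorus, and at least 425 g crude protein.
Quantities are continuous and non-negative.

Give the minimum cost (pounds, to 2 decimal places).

£1.40

Set it up as a linear program. Let x1 = kg of limestone, x2 = kg of alfalfa meal, x3 = kg of pea protein, x4 = kg of molasses, x5 = kg of oat hulls, x6 = kg of canola meal.
Minimize 0.09x1 + 0.31x2 + 1.31x3 + 0.16x4 + 0.08x5 + 0.4x6 s.t.:
  394.4x1 + 14.6x2 + 1.6x3 + 8.3x4 + 1.4x5 + 6.7x6 ≥ 704.5   (calcium)
  7.5x2 + 40.2x3 + 0.2x4 + 1.6x5 + 21.5x6 ≥ 66.9   (lysine)
  0.2x1 + 2.5x2 + 6.4x3 + 0.6x4 + 1.2x5 + 10.5x6 ≥ 12.6   (phosphorus)
  171x2 + 541x3 + 45x4 + 42x5 + 354x6 ≥ 425   (crude protein)
  x1, x2, x3, x4, x5, x6 ≥ 0.
The cheapest feasible vertex uses only limestone, canola meal; alfalfa meal, pea protein, molasses, oat hulls are not used. The calcium and lysine requirements are met with equality.
Optimal quantities: limestone = 1.733 kg, canola meal = 3.112 kg.
Hence cost = 0.09·1.733 + 0.4·3.112 = £1.4008.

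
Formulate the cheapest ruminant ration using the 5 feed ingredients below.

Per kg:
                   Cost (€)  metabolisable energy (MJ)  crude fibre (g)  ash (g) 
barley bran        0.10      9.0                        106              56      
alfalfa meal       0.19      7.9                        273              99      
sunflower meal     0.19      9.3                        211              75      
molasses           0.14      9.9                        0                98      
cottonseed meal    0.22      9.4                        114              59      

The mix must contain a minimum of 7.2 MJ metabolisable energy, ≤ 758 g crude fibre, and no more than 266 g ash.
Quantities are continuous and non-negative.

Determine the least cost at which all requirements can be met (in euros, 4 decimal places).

Treat it as an LP. Let x1 = kg of barley bran, x2 = kg of alfalfa meal, x3 = kg of sunflower meal, x4 = kg of molasses, x5 = kg of cottonseed meal.
min 0.1x1 + 0.19x2 + 0.19x3 + 0.14x4 + 0.22x5 with:
  9x1 + 7.9x2 + 9.3x3 + 9.9x4 + 9.4x5 ≥ 7.2   (metabolisable energy)
  106x1 + 273x2 + 211x3 + 114x5 ≤ 758   (crude fibre)
  56x1 + 99x2 + 75x3 + 98x4 + 59x5 ≤ 266   (ash)
  x1, x2, x3, x4, x5 ≥ 0.
The optimal basis is {barley bran}; alfalfa meal, sunflower meal, molasses, cottonseed meal drop out. Binding constraint: metabolisable energy.
Solving gives x1 = 0.8.
Cost = 0.1·0.8 = 0.080000.

€0.0800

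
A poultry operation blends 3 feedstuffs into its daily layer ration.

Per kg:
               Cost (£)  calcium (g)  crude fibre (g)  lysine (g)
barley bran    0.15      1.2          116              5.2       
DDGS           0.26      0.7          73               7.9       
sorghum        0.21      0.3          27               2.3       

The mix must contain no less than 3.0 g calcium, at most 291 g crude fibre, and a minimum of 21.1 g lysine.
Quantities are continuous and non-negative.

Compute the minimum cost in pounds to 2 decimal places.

Treat it as an LP. Let x1 = kg of barley bran, x2 = kg of DDGS, x3 = kg of sorghum.
Minimize 0.15x1 + 0.26x2 + 0.21x3 with:
  1.2x1 + 0.7x2 + 0.3x3 ≥ 3   (calcium)
  116x1 + 73x2 + 27x3 ≤ 291   (crude fibre)
  5.2x1 + 7.9x2 + 2.3x3 ≥ 21.1   (lysine)
  x1, x2, x3 ≥ 0.
The optimal mix uses every input. Binding constraints: calcium, crude fibre, lysine.
That vertex is x1 = 1.198, x2 = 1.142, x3 = 2.544.
Total cost: 0.15·1.198 + 0.26·1.142 + 0.21·2.544 = 1.0109.

£1.01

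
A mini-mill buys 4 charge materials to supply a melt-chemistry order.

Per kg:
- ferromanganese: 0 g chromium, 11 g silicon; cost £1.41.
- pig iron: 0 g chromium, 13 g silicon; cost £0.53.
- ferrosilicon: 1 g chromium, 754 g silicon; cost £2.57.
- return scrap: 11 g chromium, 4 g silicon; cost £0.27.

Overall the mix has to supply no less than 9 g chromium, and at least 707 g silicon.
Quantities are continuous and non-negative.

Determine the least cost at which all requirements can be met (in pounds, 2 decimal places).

£2.60

Treat it as an LP. Let x1 = kg of ferromanganese, x2 = kg of pig iron, x3 = kg of ferrosilicon, x4 = kg of return scrap.
Minimize 1.41x1 + 0.53x2 + 2.57x3 + 0.27x4 subject to:
  1x3 + 11x4 ≥ 9   (chromium)
  11x1 + 13x2 + 754x3 + 4x4 ≥ 707   (silicon)
  x1, x2, x3, x4 ≥ 0.
The optimal basis is {ferrosilicon, return scrap}; ferromanganese, pig iron drop out. The chromium and silicon requirements are met with equality.
Optimal quantities: ferrosilicon = 0.9338 kg, return scrap = 0.7333 kg.
Hence cost = 2.57·0.9338 + 0.27·0.7333 = £2.5979.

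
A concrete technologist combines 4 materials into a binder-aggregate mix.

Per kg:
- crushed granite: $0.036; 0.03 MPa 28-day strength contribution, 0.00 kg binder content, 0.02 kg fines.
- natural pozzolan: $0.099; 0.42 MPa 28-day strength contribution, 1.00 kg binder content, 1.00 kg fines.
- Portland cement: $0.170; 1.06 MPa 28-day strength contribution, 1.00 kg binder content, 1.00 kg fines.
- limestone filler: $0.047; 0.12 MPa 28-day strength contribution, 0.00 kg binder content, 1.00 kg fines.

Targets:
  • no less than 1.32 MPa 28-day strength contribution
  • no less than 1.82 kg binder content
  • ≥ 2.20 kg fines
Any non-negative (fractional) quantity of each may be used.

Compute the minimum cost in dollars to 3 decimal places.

Treat it as an LP. Let x1 = kg of crushed granite, x2 = kg of natural pozzolan, x3 = kg of Portland cement, x4 = kg of limestone filler.
Minimise 0.036x1 + 0.099x2 + 0.17x3 + 0.047x4 with:
  0.03x1 + 0.42x2 + 1.06x3 + 0.12x4 ≥ 1.32   (28-day strength contribution)
  1x2 + 1x3 ≥ 1.82   (binder content)
  0.02x1 + 1x2 + 1x3 + 1x4 ≥ 2.2   (fines)
  x1, x2, x3, x4 ≥ 0.
The cheapest feasible vertex uses only natural pozzolan, Portland cement, limestone filler; crushed granite is not used. There the 28-day strength contribution, binder content, fines constraints are tight.
Optimal quantities: natural pozzolan = 1.023 kg, Portland cement = 0.7969 kg, limestone filler = 0.38 kg.
Objective = 0.099·1.023 + 0.17·0.7969 + 0.047·0.38 = 0.25461.

$0.255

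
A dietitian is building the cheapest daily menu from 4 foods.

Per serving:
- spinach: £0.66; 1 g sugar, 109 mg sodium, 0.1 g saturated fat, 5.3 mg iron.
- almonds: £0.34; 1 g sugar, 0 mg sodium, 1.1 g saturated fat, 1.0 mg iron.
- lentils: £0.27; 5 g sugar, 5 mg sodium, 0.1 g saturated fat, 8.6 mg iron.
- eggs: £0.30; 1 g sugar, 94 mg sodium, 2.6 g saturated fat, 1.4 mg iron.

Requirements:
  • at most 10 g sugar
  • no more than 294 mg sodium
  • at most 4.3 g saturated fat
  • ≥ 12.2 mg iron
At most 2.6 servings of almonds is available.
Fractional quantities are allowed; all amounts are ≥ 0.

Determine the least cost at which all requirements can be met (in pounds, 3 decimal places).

This is a linear program. Let x1 = servings of spinach, x2 = servings of almonds, x3 = servings of lentils, x4 = servings of eggs.
Minimize 0.66x1 + 0.34x2 + 0.27x3 + 0.3x4 subject to:
  1x1 + 1x2 + 5x3 + 1x4 ≤ 10   (sugar)
  109x1 + 5x3 + 94x4 ≤ 294   (sodium)
  0.1x1 + 1.1x2 + 0.1x3 + 2.6x4 ≤ 4.3   (saturated fat)
  5.3x1 + 1x2 + 8.6x3 + 1.4x4 ≥ 12.2   (iron)
  x2 ≤ 2.6
  x1, x2, x3, x4 ≥ 0.
The cheapest feasible vertex uses only lentils; spinach, almonds, eggs are not used. Binding constraint: iron.
So lentils = 1.419 servings.
Objective = 0.27·1.419 = 0.38313.

£0.383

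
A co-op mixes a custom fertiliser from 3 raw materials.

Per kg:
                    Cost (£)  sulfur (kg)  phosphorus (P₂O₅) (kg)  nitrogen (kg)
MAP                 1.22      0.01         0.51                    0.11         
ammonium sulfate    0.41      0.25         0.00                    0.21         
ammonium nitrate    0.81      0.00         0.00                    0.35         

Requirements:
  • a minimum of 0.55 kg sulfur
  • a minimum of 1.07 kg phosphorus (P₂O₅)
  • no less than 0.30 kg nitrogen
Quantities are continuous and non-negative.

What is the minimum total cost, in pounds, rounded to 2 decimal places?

£3.43

This is a linear program. Let x1 = kg of MAP, x2 = kg of ammonium sulfate, x3 = kg of ammonium nitrate.
Minimize 1.22x1 + 0.41x2 + 0.81x3 subject to:
  0.01x1 + 0.25x2 ≥ 0.55   (sulfur)
  0.51x1 ≥ 1.07   (phosphorus (P₂O₅))
  0.11x1 + 0.21x2 + 0.35x3 ≥ 0.3   (nitrogen)
  x1, x2, x3 ≥ 0.
The optimal basis is {MAP, ammonium sulfate}; ammonium nitrate drops out. The sulfur and phosphorus (P₂O₅) requirements are met with equality.
Optimal quantities: MAP = 2.098 kg, ammonium sulfate = 2.116 kg.
Hence cost = 1.22·2.098 + 0.41·2.116 = £3.4271.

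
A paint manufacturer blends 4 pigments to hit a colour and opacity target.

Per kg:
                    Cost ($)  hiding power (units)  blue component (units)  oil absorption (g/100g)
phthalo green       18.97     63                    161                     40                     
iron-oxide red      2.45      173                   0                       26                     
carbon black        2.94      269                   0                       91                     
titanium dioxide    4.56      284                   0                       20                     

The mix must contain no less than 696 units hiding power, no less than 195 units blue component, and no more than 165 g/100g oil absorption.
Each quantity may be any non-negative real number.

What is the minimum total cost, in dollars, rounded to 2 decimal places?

Let x1 = kg of phthalo green, x2 = kg of iron-oxide red, x3 = kg of carbon black, x4 = kg of titanium dioxide.
Minimize 18.97x1 + 2.45x2 + 2.94x3 + 4.56x4 s.t.:
  63x1 + 173x2 + 269x3 + 284x4 ≥ 696   (hiding power)
  161x1 ≥ 195   (blue component)
  40x1 + 26x2 + 91x3 + 20x4 ≤ 165   (oil absorption)
  x1, x2, x3, x4 ≥ 0.
The minimum-cost mix takes nothing from titanium dioxide — only phthalo green, iron-oxide red, carbon black. Binding constraints: hiding power, blue component, oil absorption.
Optimal quantities: phthalo green = 1.211 kg, iron-oxide red = 2.862 kg, carbon black = 0.4631 kg.
Hence cost = 18.97·1.211 + 2.45·2.862 + 2.94·0.4631 = $31.3461.

$31.35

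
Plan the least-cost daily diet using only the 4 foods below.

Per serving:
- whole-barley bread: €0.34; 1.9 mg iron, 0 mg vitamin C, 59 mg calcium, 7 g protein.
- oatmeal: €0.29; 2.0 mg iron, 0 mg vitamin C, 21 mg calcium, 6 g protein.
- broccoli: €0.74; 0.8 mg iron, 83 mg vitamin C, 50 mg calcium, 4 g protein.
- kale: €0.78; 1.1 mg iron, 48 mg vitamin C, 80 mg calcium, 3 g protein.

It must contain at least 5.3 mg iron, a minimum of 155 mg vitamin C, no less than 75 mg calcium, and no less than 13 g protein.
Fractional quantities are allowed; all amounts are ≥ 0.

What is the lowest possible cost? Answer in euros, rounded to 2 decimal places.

Set it up as a linear program. Let x1 = servings of whole-barley bread, x2 = servings of oatmeal, x3 = servings of broccoli, x4 = servings of kale.
min 0.34x1 + 0.29x2 + 0.74x3 + 0.78x4 with:
  1.9x1 + 2x2 + 0.8x3 + 1.1x4 ≥ 5.3   (iron)
  83x3 + 48x4 ≥ 155   (vitamin C)
  59x1 + 21x2 + 50x3 + 80x4 ≥ 75   (calcium)
  7x1 + 6x2 + 4x3 + 3x4 ≥ 13   (protein)
  x1, x2, x3, x4 ≥ 0.
At the optimum only oatmeal, broccoli are positive (whole-barley bread, kale = 0). The iron and vitamin C requirements are met with equality.
Optimal quantities: oatmeal = 1.903 servings, broccoli = 1.867 servings.
Cost = 0.29·1.903 + 0.74·1.867 = 1.9335.

€1.93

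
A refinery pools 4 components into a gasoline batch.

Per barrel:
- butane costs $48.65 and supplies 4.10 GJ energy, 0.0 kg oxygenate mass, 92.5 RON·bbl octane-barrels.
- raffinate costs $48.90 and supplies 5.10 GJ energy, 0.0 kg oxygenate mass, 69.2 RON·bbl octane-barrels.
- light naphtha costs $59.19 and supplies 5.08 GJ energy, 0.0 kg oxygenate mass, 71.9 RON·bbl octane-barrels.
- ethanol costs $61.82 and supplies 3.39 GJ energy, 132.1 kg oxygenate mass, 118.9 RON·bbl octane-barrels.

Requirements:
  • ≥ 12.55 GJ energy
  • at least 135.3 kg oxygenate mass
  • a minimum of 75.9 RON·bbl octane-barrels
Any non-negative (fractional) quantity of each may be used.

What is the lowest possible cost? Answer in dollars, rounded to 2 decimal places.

Treat it as an LP. Let x1 = barrels of butane, x2 = barrels of raffinate, x3 = barrels of light naphtha, x4 = barrels of ethanol.
Minimize 48.65x1 + 48.9x2 + 59.19x3 + 61.82x4 subject to:
  4.1x1 + 5.1x2 + 5.08x3 + 3.39x4 ≥ 12.55   (energy)
  132.1x4 ≥ 135.3   (oxygenate mass)
  92.5x1 + 69.2x2 + 71.9x3 + 118.9x4 ≥ 75.9   (octane-barrels)
  x1, x2, x3, x4 ≥ 0.
The optimal basis is {raffinate, ethanol}; butane, light naphtha drop out. There the energy and oxygenate mass constraints are tight.
Solving gives x2 = 1.78, x4 = 1.0242.
Cost = 48.9·1.78 + 61.82·1.0242 = 150.3580.

$150.36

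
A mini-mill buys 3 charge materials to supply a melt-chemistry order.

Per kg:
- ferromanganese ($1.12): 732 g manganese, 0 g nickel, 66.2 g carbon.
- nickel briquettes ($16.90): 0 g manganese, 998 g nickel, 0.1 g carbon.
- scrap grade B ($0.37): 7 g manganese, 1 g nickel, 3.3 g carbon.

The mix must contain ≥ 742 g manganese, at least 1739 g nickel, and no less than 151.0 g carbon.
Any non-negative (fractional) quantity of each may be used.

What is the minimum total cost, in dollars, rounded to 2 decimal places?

Treat it as an LP. Let x1 = kg of ferromanganese, x2 = kg of nickel briquettes, x3 = kg of scrap grade B.
min 1.12x1 + 16.9x2 + 0.37x3 s.t.:
  732x1 + 7x3 ≥ 742   (manganese)
  998x2 + 1x3 ≥ 1739   (nickel)
  66.2x1 + 0.1x2 + 3.3x3 ≥ 151   (carbon)
  x1, x2, x3 ≥ 0.
The optimal basis is {ferromanganese, nickel briquettes}; scrap grade B drops out. The nickel and carbon requirements are met with equality.
Solving gives x1 = 2.2783, x2 = 1.7425.
Cost = 1.12·2.2783 + 16.9·1.7425 = 31.9999.

$32.00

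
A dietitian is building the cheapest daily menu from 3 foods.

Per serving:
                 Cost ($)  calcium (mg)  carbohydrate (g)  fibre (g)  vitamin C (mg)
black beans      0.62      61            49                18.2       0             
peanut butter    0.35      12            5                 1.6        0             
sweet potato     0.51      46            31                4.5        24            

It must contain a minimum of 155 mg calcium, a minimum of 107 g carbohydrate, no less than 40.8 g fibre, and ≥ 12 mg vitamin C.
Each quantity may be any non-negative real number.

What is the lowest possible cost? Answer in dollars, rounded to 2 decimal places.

Set it up as a linear program. Let x1 = servings of black beans, x2 = servings of peanut butter, x3 = servings of sweet potato.
Minimise 0.62x1 + 0.35x2 + 0.51x3 s.t.:
  61x1 + 12x2 + 46x3 ≥ 155   (calcium)
  49x1 + 5x2 + 31x3 ≥ 107   (carbohydrate)
  18.2x1 + 1.6x2 + 4.5x3 ≥ 40.8   (fibre)
  24x3 ≥ 12   (vitamin C)
  x1, x2, x3 ≥ 0.
The optimal basis is {black beans, sweet potato}; peanut butter drops out. The calcium and vitamin C requirements are met with equality.
Optimal quantities: black beans = 2.164 servings, sweet potato = 0.5 servings.
Objective = 0.62·2.164 + 0.51·0.5 = 1.5967.

$1.60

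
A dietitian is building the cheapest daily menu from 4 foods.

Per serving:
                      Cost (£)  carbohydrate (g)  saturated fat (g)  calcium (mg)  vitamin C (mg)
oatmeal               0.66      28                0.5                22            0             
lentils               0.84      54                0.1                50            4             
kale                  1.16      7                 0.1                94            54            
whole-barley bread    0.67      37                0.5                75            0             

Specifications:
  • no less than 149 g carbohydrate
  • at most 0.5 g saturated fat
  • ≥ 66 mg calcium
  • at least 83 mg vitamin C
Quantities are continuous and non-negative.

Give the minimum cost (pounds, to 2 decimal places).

Set it up as a linear program. Let x1 = servings of oatmeal, x2 = servings of lentils, x3 = servings of kale, x4 = servings of whole-barley bread.
min 0.66x1 + 0.84x2 + 1.16x3 + 0.67x4 s.t.:
  28x1 + 54x2 + 7x3 + 37x4 ≥ 149   (carbohydrate)
  0.5x1 + 0.1x2 + 0.1x3 + 0.5x4 ≤ 0.5   (saturated fat)
  22x1 + 50x2 + 94x3 + 75x4 ≥ 66   (calcium)
  4x2 + 54x3 ≥ 83   (vitamin C)
  x1, x2, x3, x4 ≥ 0.
The minimum-cost mix takes nothing from oatmeal, whole-barley bread — only lentils, kale. Binding constraints: carbohydrate and vitamin C.
Solving gives x2 = 2.585, x3 = 1.346.
Total cost: 0.84·2.585 + 1.16·1.346 = 3.7328.

£3.73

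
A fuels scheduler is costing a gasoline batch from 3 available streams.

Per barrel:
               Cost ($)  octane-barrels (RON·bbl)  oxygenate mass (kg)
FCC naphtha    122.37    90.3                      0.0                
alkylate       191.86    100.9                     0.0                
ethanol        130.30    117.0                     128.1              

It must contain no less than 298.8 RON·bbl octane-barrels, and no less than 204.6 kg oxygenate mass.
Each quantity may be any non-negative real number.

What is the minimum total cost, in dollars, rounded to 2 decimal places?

$332.77

Set it up as a linear program. Let x1 = barrels of FCC naphtha, x2 = barrels of alkylate, x3 = barrels of ethanol.
Minimise 122.37x1 + 191.86x2 + 130.3x3 s.t.:
  90.3x1 + 100.9x2 + 117x3 ≥ 298.8   (octane-barrels)
  128.1x3 ≥ 204.6   (oxygenate mass)
  x1, x2, x3 ≥ 0.
At the optimum only ethanol is positive (FCC naphtha, alkylate = 0). There the octane-barrels constraint is tight.
That vertex is x3 = 2.55385.
Hence cost = 130.3·2.55385 = $332.7667.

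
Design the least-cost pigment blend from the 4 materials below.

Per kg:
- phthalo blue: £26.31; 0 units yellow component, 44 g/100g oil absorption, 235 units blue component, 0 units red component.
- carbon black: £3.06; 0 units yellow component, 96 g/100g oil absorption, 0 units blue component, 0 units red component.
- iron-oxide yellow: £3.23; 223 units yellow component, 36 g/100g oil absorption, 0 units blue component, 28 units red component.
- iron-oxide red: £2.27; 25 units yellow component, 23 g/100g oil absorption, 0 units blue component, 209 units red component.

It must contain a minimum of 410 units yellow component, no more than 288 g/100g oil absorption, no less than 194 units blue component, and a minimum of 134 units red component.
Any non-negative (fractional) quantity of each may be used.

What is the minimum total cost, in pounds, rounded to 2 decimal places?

Let x1 = kg of phthalo blue, x2 = kg of carbon black, x3 = kg of iron-oxide yellow, x4 = kg of iron-oxide red.
min 26.31x1 + 3.06x2 + 3.23x3 + 2.27x4 subject to:
  223x3 + 25x4 ≥ 410   (yellow component)
  44x1 + 96x2 + 36x3 + 23x4 ≤ 288   (oil absorption)
  235x1 ≥ 194   (blue component)
  28x3 + 209x4 ≥ 134   (red component)
  x1, x2, x3, x4 ≥ 0.
At the optimum only phthalo blue, iron-oxide yellow, iron-oxide red are positive (carbon black = 0). The yellow component, blue component, red component requirements are met with equality.
That vertex is x1 = 0.8255, x3 = 1.794, x4 = 0.4009.
Cost = 26.31·0.8255 + 3.23·1.794 + 2.27·0.4009 = 28.4236.

£28.42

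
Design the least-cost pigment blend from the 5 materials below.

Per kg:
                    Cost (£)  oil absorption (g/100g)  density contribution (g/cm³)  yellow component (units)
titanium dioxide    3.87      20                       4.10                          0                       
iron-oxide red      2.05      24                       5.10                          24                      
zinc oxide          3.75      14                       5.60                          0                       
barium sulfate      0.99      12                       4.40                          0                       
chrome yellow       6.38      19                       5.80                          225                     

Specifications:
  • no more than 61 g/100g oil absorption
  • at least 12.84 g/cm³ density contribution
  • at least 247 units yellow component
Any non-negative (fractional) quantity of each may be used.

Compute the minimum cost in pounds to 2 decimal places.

This is a linear program. Let x1 = kg of titanium dioxide, x2 = kg of iron-oxide red, x3 = kg of zinc oxide, x4 = kg of barium sulfate, x5 = kg of chrome yellow.
Minimize 3.87x1 + 2.05x2 + 3.75x3 + 0.99x4 + 6.38x5 subject to:
  20x1 + 24x2 + 14x3 + 12x4 + 19x5 ≤ 61   (oil absorption)
  4.1x1 + 5.1x2 + 5.6x3 + 4.4x4 + 5.8x5 ≥ 12.84   (density contribution)
  24x2 + 225x5 ≥ 247   (yellow component)
  x1, x2, x3, x4, x5 ≥ 0.
The optimal basis is {barium sulfate, chrome yellow}; titanium dioxide, iron-oxide red, zinc oxide drop out. The density contribution and yellow component requirements are met with equality.
Solving gives x4 = 1.471, x5 = 1.098.
Cost = 0.99·1.471 + 6.38·1.098 = 8.4615.

£8.46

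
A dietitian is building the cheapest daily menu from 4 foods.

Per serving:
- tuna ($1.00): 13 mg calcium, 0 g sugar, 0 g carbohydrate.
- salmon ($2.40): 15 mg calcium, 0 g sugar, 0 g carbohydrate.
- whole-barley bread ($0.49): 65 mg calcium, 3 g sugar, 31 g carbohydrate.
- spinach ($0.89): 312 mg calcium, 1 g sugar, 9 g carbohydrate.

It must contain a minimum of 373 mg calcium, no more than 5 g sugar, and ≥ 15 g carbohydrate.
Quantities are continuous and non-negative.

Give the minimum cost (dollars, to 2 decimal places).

Treat it as an LP. Let x1 = servings of tuna, x2 = servings of salmon, x3 = servings of whole-barley bread, x4 = servings of spinach.
Minimize 1x1 + 2.4x2 + 0.49x3 + 0.89x4 s.t.:
  13x1 + 15x2 + 65x3 + 312x4 ≥ 373   (calcium)
  3x3 + 1x4 ≤ 5   (sugar)
  31x3 + 9x4 ≥ 15   (carbohydrate)
  x1, x2, x3, x4 ≥ 0.
The cheapest feasible vertex uses only whole-barley bread, spinach; tuna, salmon are not used. The calcium and carbohydrate requirements are met with equality.
So whole-barley bread = 0.1456 servings, spinach = 1.165 servings.
Total cost: 0.49·0.1456 + 0.89·1.165 = 1.1082.

$1.11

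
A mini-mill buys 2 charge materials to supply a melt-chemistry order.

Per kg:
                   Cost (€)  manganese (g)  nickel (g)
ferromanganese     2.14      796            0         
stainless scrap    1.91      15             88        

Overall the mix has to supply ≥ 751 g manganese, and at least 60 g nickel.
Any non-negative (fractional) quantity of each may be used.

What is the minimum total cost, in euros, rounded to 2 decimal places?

€3.29

This is a linear program. Let x1 = kg of ferromanganese, x2 = kg of stainless scrap.
min 2.14x1 + 1.91x2 subject to:
  796x1 + 15x2 ≥ 751   (manganese)
  88x2 ≥ 60   (nickel)
  x1, x2 ≥ 0.
Both inputs are positive at the optimum. There the manganese and nickel constraints are tight.
Optimal quantities: ferromanganese = 0.9306 kg, stainless scrap = 0.6818 kg.
Cost = 2.14·0.9306 + 1.91·0.6818 = 3.2937.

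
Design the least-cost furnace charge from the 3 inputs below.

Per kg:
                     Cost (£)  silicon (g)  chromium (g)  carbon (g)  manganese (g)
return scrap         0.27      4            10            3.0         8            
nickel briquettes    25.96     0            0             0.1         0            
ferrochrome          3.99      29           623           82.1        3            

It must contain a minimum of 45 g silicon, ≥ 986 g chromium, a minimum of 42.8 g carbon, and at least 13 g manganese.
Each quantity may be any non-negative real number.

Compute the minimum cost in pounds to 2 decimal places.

£6.53

Treat it as an LP. Let x1 = kg of return scrap, x2 = kg of nickel briquettes, x3 = kg of ferrochrome.
Minimise 0.27x1 + 25.96x2 + 3.99x3 s.t.:
  4x1 + 29x3 ≥ 45   (silicon)
  10x1 + 623x3 ≥ 986   (chromium)
  3x1 + 0.1x2 + 82.1x3 ≥ 42.8   (carbon)
  8x1 + 3x3 ≥ 13   (manganese)
  x1, x2, x3 ≥ 0.
The optimal basis is {return scrap, ferrochrome}; nickel briquettes drops out. The chromium and manganese requirements are met with equality.
So return scrap = 1.038 kg, ferrochrome = 1.566 kg.
Objective = 0.27·1.038 + 3.99·1.566 = 6.5286.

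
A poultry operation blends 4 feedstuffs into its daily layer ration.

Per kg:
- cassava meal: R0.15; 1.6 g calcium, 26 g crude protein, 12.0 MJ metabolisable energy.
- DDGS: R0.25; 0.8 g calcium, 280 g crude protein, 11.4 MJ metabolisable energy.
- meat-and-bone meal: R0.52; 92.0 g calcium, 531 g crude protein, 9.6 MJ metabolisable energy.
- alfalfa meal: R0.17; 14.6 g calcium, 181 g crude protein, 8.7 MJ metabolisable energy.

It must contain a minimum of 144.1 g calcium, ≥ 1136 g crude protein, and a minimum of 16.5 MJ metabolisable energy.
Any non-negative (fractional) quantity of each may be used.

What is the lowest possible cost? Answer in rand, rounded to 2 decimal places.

R1.09

Let x1 = kg of cassava meal, x2 = kg of DDGS, x3 = kg of meat-and-bone meal, x4 = kg of alfalfa meal.
min 0.15x1 + 0.25x2 + 0.52x3 + 0.17x4 s.t.:
  1.6x1 + 0.8x2 + 92x3 + 14.6x4 ≥ 144.1   (calcium)
  26x1 + 280x2 + 531x3 + 181x4 ≥ 1136   (crude protein)
  12x1 + 11.4x2 + 9.6x3 + 8.7x4 ≥ 16.5   (metabolisable energy)
  x1, x2, x3, x4 ≥ 0.
The cheapest feasible vertex uses only DDGS, meat-and-bone meal; cassava meal, alfalfa meal are not used. Binding constraints: calcium and crude protein.
Optimal quantities: DDGS = 1.105 kg, meat-and-bone meal = 1.557 kg.
Objective = 0.25·1.105 + 0.52·1.557 = 1.0859.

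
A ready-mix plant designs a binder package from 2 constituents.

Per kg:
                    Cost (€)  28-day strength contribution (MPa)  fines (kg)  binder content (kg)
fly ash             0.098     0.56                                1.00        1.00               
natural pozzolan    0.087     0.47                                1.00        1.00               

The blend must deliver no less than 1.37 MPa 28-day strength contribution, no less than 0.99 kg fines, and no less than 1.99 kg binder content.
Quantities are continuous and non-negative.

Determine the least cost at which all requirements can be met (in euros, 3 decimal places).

€0.240

This is a linear program. Let x1 = kg of fly ash, x2 = kg of natural pozzolan.
Minimize 0.098x1 + 0.087x2 subject to:
  0.56x1 + 0.47x2 ≥ 1.37   (28-day strength contribution)
  1x1 + 1x2 ≥ 0.99   (fines)
  1x1 + 1x2 ≥ 1.99   (binder content)
  x1, x2 ≥ 0.
At the optimum only fly ash is positive (natural pozzolan = 0). The 28-day strength contribution requirement is met with equality.
That vertex is x1 = 2.446.
Cost = 0.098·2.446 = 0.23971.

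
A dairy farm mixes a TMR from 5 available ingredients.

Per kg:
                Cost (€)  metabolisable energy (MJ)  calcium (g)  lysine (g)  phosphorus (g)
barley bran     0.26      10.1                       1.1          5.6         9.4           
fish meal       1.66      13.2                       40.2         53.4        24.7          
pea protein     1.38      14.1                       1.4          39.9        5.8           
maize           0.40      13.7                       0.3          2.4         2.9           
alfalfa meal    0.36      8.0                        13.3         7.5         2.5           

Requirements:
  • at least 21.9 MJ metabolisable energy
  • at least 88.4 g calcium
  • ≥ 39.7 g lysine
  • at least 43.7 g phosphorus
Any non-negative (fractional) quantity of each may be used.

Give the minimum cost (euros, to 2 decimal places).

€3.07

Let x1 = kg of barley bran, x2 = kg of fish meal, x3 = kg of pea protein, x4 = kg of maize, x5 = kg of alfalfa meal.
Minimise 0.26x1 + 1.66x2 + 1.38x3 + 0.4x4 + 0.36x5 subject to:
  10.1x1 + 13.2x2 + 14.1x3 + 13.7x4 + 8x5 ≥ 21.9   (metabolisable energy)
  1.1x1 + 40.2x2 + 1.4x3 + 0.3x4 + 13.3x5 ≥ 88.4   (calcium)
  5.6x1 + 53.4x2 + 39.9x3 + 2.4x4 + 7.5x5 ≥ 39.7   (lysine)
  9.4x1 + 24.7x2 + 5.8x3 + 2.9x4 + 2.5x5 ≥ 43.7   (phosphorus)
  x1, x2, x3, x4, x5 ≥ 0.
The cheapest feasible vertex uses only barley bran, alfalfa meal; fish meal, pea protein, maize are not used. The calcium and phosphorus requirements are met with equality.
That vertex is x1 = 2.946, x5 = 6.403.
Cost = 0.26·2.946 + 0.36·6.403 = 3.0710.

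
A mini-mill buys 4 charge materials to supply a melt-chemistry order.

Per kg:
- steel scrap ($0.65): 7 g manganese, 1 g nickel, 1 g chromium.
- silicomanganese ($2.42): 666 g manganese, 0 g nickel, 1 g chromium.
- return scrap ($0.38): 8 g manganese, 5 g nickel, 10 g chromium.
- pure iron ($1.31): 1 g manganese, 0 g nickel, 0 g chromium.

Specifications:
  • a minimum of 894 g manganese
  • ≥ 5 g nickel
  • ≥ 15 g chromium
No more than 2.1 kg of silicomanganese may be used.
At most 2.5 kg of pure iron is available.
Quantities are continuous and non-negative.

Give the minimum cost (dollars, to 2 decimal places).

$3.73

Let x1 = kg of steel scrap, x2 = kg of silicomanganese, x3 = kg of return scrap, x4 = kg of pure iron.
Minimize 0.65x1 + 2.42x2 + 0.38x3 + 1.31x4 subject to:
  7x1 + 666x2 + 8x3 + 1x4 ≥ 894   (manganese)
  1x1 + 5x3 ≥ 5   (nickel)
  1x1 + 1x2 + 10x3 ≥ 15   (chromium)
  x2 ≤ 2.1
  x4 ≤ 2.5
  x1, x2, x3, x4 ≥ 0.
The cheapest feasible vertex uses only silicomanganese, return scrap; steel scrap, pure iron are not used. The manganese and chromium requirements are met with equality.
Solving gives x2 = 1.326, x3 = 1.367.
Total cost: 2.42·1.326 + 0.38·1.367 = 3.7284.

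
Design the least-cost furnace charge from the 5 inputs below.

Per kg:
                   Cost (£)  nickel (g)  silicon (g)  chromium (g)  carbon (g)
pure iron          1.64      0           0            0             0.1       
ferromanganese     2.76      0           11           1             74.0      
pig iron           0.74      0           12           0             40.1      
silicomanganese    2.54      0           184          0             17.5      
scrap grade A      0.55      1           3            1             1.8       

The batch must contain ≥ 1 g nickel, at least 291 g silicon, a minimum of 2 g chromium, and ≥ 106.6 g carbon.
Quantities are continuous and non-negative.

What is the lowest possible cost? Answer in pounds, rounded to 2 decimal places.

Treat it as an LP. Let x1 = kg of pure iron, x2 = kg of ferromanganese, x3 = kg of pig iron, x4 = kg of silicomanganese, x5 = kg of scrap grade A.
Minimise 1.64x1 + 2.76x2 + 0.74x3 + 2.54x4 + 0.55x5 with:
  1x5 ≥ 1   (nickel)
  11x2 + 12x3 + 184x4 + 3x5 ≥ 291   (silicon)
  1x2 + 1x5 ≥ 2   (chromium)
  0.1x1 + 74x2 + 40.1x3 + 17.5x4 + 1.8x5 ≥ 106.6   (carbon)
  x1, x2, x3, x4, x5 ≥ 0.
The cheapest feasible vertex uses only pig iron, silicomanganese, scrap grade A; pure iron, ferromanganese are not used. There the silicon, chromium, carbon constraints are tight.
That vertex is x3 = 1.948, x4 = 1.422, x5 = 2.
Total cost: 0.74·1.948 + 2.54·1.422 + 0.55·2 = 6.1534.

£6.15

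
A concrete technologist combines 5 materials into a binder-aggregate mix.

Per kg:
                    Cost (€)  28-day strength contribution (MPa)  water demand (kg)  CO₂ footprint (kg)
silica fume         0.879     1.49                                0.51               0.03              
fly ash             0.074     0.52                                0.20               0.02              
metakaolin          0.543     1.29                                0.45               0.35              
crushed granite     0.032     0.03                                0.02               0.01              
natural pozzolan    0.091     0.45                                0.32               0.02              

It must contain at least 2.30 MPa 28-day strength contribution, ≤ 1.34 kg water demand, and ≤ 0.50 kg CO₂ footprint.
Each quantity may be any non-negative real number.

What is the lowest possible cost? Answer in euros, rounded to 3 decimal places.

€0.327

Let x1 = kg of silica fume, x2 = kg of fly ash, x3 = kg of metakaolin, x4 = kg of crushed granite, x5 = kg of natural pozzolan.
Minimize 0.879x1 + 0.074x2 + 0.543x3 + 0.032x4 + 0.091x5 s.t.:
  1.49x1 + 0.52x2 + 1.29x3 + 0.03x4 + 0.45x5 ≥ 2.3   (28-day strength contribution)
  0.51x1 + 0.2x2 + 0.45x3 + 0.02x4 + 0.32x5 ≤ 1.34   (water demand)
  0.03x1 + 0.02x2 + 0.35x3 + 0.01x4 + 0.02x5 ≤ 0.5   (CO₂ footprint)
  x1, x2, x3, x4, x5 ≥ 0.
At the optimum only fly ash is positive (silica fume, metakaolin, crushed granite, natural pozzolan = 0). The 28-day strength contribution requirement is met with equality.
So fly ash = 4.423 kg.
Cost = 0.074·4.423 = 0.32730.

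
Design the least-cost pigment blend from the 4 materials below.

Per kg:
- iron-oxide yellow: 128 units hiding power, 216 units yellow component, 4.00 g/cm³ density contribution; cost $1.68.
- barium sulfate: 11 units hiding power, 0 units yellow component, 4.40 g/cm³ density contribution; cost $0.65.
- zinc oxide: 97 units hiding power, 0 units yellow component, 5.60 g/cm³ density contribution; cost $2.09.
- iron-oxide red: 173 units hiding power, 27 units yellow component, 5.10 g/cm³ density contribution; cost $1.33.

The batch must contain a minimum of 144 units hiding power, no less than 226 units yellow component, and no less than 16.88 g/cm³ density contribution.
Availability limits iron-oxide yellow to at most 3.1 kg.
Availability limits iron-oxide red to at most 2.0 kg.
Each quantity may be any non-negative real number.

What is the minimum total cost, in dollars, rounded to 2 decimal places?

Let x1 = kg of iron-oxide yellow, x2 = kg of barium sulfate, x3 = kg of zinc oxide, x4 = kg of iron-oxide red.
Minimize 1.68x1 + 0.65x2 + 2.09x3 + 1.33x4 subject to:
  128x1 + 11x2 + 97x3 + 173x4 ≥ 144   (hiding power)
  216x1 + 27x4 ≥ 226   (yellow component)
  4x1 + 4.4x2 + 5.6x3 + 5.1x4 ≥ 16.88   (density contribution)
  x1 ≤ 3.1
  x4 ≤ 2
  x1, x2, x3, x4 ≥ 0.
The minimum-cost mix takes nothing from zinc oxide, iron-oxide red — only iron-oxide yellow, barium sulfate. Binding constraints: yellow component and density contribution.
So iron-oxide yellow = 1.046 kg, barium sulfate = 2.885 kg.
Objective = 1.68·1.046 + 0.65·2.885 = 3.6325.

$3.63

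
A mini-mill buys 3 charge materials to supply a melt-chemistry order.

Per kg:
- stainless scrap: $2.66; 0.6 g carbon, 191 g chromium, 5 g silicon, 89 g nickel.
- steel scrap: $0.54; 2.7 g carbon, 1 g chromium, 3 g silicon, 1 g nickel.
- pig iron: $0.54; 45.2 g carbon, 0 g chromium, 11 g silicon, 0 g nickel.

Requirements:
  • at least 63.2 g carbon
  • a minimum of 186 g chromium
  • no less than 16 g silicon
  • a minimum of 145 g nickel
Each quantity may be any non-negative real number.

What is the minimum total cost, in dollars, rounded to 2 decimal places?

$5.08

Let x1 = kg of stainless scrap, x2 = kg of steel scrap, x3 = kg of pig iron.
Minimize 2.66x1 + 0.54x2 + 0.54x3 subject to:
  0.6x1 + 2.7x2 + 45.2x3 ≥ 63.2   (carbon)
  191x1 + 1x2 ≥ 186   (chromium)
  5x1 + 3x2 + 11x3 ≥ 16   (silicon)
  89x1 + 1x2 ≥ 145   (nickel)
  x1, x2, x3 ≥ 0.
At the optimum only stainless scrap, pig iron are positive (steel scrap = 0). The carbon and nickel requirements are met with equality.
Optimal quantities: stainless scrap = 1.629 kg, pig iron = 1.377 kg.
Hence cost = 2.66·1.629 + 0.54·1.377 = $5.0767.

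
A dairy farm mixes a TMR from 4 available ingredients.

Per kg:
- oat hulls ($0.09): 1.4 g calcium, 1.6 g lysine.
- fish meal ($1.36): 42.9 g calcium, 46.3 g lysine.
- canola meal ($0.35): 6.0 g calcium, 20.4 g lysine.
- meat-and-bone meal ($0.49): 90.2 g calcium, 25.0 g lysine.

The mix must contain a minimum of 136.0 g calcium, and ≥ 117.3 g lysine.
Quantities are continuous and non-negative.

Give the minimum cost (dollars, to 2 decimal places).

This is a linear program. Let x1 = kg of oat hulls, x2 = kg of fish meal, x3 = kg of canola meal, x4 = kg of meat-and-bone meal.
min 0.09x1 + 1.36x2 + 0.35x3 + 0.49x4 with:
  1.4x1 + 42.9x2 + 6x3 + 90.2x4 ≥ 136   (calcium)
  1.6x1 + 46.3x2 + 20.4x3 + 25x4 ≥ 117.3   (lysine)
  x1, x2, x3, x4 ≥ 0.
The minimum-cost mix takes nothing from oat hulls, fish meal — only canola meal, meat-and-bone meal. There the calcium and lysine constraints are tight.
Solving gives x3 = 4.249, x4 = 1.225.
Hence cost = 0.35·4.249 + 0.49·1.225 = $2.0874.

$2.09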